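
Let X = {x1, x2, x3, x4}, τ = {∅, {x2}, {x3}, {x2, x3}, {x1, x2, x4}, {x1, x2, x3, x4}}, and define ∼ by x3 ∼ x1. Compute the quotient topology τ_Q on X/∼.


X/∼ = {[x1=x3], [x2], [x4]}; |τ_Q| = 3.

Equivalence classes: [x1=x3], [x2], [x4].
Quotient map π: X → X/∼ sends x1 ↦ [x1=x3], x2 ↦ [x2], x3 ↦ [x1=x3], x4 ↦ [x4].
For each subset V ⊆ X/∼, compute π^{-1}(V) ⊆ X and check whether π^{-1}(V) ∈ τ. V is open in τ_Q iff π^{-1}(V) ∈ τ.
  V = {}: π^{-1}(V) = ∅ ∈ τ ✓.
  V = {[x1=x3]}: π^{-1}(V) = {x1, x3} ∉ τ ✗.
  V = {[x2]}: π^{-1}(V) = {x2} ∈ τ ✓.
  V = {[x1=x3], [x2]}: π^{-1}(V) = {x1, x2, x3} ∉ τ ✗.
  V = {[x4]}: π^{-1}(V) = {x4} ∉ τ ✗.
  V = {[x1=x3], [x4]}: π^{-1}(V) = {x1, x3, x4} ∉ τ ✗.
  V = {[x2], [x4]}: π^{-1}(V) = {x2, x4} ∉ τ ✗.
  V = {[x1=x3], [x2], [x4]}: π^{-1}(V) = {x1, x2, x3, x4} ∈ τ ✓.
Open sets in the quotient: τ_Q = {{}, {[x2]}, {[x1=x3], [x2], [x4]}} (3 elements).


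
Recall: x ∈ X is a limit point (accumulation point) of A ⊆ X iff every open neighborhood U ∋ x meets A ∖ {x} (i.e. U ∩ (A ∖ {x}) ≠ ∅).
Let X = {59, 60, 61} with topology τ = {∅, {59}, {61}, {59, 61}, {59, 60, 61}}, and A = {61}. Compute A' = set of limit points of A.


A' = {60}

For each x ∈ X, list the open sets U ∈ τ with x ∈ U, then check whether U ∩ (A ∖ {x}) ≠ ∅ for every such U.
  x = 59: open {59} ∋ x has {59} ∩ (A ∖ {59}) = ∅, so x is NOT a limit point.
  x = 60: opens ∋ x are {59, 60, 61}; each meets A ∖ {60}, so x IS a limit point.
  x = 61: open {61} ∋ x has {61} ∩ (A ∖ {61}) = ∅, so x is NOT a limit point.
Collecting: A' = {60}.


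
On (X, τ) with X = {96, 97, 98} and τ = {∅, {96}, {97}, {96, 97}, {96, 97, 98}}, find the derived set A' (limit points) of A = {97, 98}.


A' = {98}

For each x ∈ X, list the open sets U ∈ τ with x ∈ U, then check whether U ∩ (A ∖ {x}) ≠ ∅ for every such U.
  x = 96: open {96} ∋ x has {96} ∩ (A ∖ {96}) = ∅, so x is NOT a limit point.
  x = 97: open {97} ∋ x has {97} ∩ (A ∖ {97}) = ∅, so x is NOT a limit point.
  x = 98: opens ∋ x are {96, 97, 98}; each meets A ∖ {98}, so x IS a limit point.
Collecting: A' = {98}.


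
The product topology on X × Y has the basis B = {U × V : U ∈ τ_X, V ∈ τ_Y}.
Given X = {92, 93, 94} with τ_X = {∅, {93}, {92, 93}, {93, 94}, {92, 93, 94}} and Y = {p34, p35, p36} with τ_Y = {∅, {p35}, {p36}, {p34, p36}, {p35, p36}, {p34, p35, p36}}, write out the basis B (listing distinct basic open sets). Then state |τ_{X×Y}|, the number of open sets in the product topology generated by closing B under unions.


Basis B = {∅ × ∅, {93} × {p35}, {93} × {p36}, {92, 93} × {p35}, {92, 93} × {p36}, {93} × {p34, p36}, {93} × {p35, p36}, {93, 94} × {p35}, {93, 94} × {p36}, {92, 93, 94} × {p35}, {92, 93, 94} × {p36}, {93} × {p34, p35, p36}, {92, 93} × {p34, p36}, {92, 93} × {p35, p36}, {93, 94} × {p34, p36}, {93, 94} × {p35, p36}, {92, 93} × {p34, p35, p36}, {92, 93, 94} × {p34, p36}, {92, 93, 94} × {p35, p36}, {93, 94} × {p34, p35, p36}, {92, 93, 94} × {p34, p35, p36}}; |τ_{X×Y}| = 70.

Enumerate products U × V with U ∈ τ_X, V ∈ τ_Y (deduplicated):
  ∅ × ∅ = {} (∅)
  {93} × {p35} = {(93,p35)}
  {93} × {p36} = {(93,p36)}
  {92, 93} × {p35} = {(92,p35), (93,p35)}
  {92, 93} × {p36} = {(92,p36), (93,p36)}
  {93} × {p34, p36} = {(93,p34), (93,p36)}
  {93} × {p35, p36} = {(93,p35), (93,p36)}
  {93, 94} × {p35} = {(93,p35), (94,p35)}
  {93, 94} × {p36} = {(93,p36), (94,p36)}
  {92, 93, 94} × {p35} = {(92,p35), (93,p35), (94,p35)}
  {92, 93, 94} × {p36} = {(92,p36), (93,p36), (94,p36)}
  {93} × {p34, p35, p36} = {(93,p34), (93,p35), (93,p36)}
  {92, 93} × {p34, p36} = {(92,p34), (92,p36), (93,p34), (93,p36)}
  {92, 93} × {p35, p36} = {(92,p35), (92,p36), (93,p35), (93,p36)}
  {93, 94} × {p34, p36} = {(93,p34), (93,p36), (94,p34), (94,p36)}
  {93, 94} × {p35, p36} = {(93,p35), (93,p36), (94,p35), (94,p36)}
  {92, 93} × {p34, p35, p36} = {(92,p34), (92,p35), (92,p36), (93,p34), (93,p35), (93,p36)}
  {92, 93, 94} × {p34, p36} = {(92,p34), (92,p36), (93,p34), (93,p36), (94,p34), (94,p36)}
  {92, 93, 94} × {p35, p36} = {(92,p35), (92,p36), (93,p35), (93,p36), (94,p35), (94,p36)}
  {93, 94} × {p34, p35, p36} = {(93,p34), (93,p35), (93,p36), (94,p34), (94,p35), (94,p36)}
  {92, 93, 94} × {p34, p35, p36} = {(92,p34), (92,p35), (92,p36), (93,p34), (93,p35), (93,p36), (94,p34), (94,p35), (94,p36)}
These 21 distinct sets form the basis B.
Close under arbitrary unions to get τ_{X×Y}; counting gives |τ_{X×Y}| = 70.


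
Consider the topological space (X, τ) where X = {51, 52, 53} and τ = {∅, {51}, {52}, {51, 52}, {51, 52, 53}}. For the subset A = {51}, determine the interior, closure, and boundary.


int(A) = {51}, cl(A) = {51, 53}, ∂A = {53}.

Closed sets in (X, τ) are complements of opens:
  closed(X, τ) = {∅, {53}, {51, 53}, {52, 53}, {51, 52, 53}}.
int(A) = ⋃ {U ∈ τ : U ⊆ A}. Opens contained in A: ∅, {51}.
Taking the union of these: int(A) = {51}.
cl(A) = ⋂ {C closed : A ⊆ C}. Closed sets containing A: {51, 53}, {51, 52, 53}.
Intersecting these: cl(A) = {51, 53}.
∂A = cl(A) ∖ int(A) = {51, 53} ∖ {51} = {53}.


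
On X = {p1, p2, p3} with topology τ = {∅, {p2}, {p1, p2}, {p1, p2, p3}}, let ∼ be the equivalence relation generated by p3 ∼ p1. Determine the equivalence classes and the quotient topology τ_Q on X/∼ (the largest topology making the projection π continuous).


X/∼ = {[p1=p3], [p2]}; |τ_Q| = 3.

Equivalence classes: [p1=p3], [p2].
Quotient map π: X → X/∼ sends p1 ↦ [p1=p3], p2 ↦ [p2], p3 ↦ [p1=p3].
For each subset V ⊆ X/∼, compute π^{-1}(V) ⊆ X and check whether π^{-1}(V) ∈ τ. V is open in τ_Q iff π^{-1}(V) ∈ τ.
  V = {}: π^{-1}(V) = ∅ ∈ τ ✓.
  V = {[p1=p3]}: π^{-1}(V) = {p1, p3} ∉ τ ✗.
  V = {[p2]}: π^{-1}(V) = {p2} ∈ τ ✓.
  V = {[p1=p3], [p2]}: π^{-1}(V) = {p1, p2, p3} ∈ τ ✓.
Open sets in the quotient: τ_Q = {{}, {[p2]}, {[p1=p3], [p2]}} (3 elements).


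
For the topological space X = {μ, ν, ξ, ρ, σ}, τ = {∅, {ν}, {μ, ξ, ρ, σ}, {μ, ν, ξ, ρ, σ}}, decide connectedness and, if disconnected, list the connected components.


(X, τ) is disconnected; components = [{ν}, {μ, ξ, ρ, σ}].

Find clopen sets (U ∈ τ with X ∖ U ∈ τ):
  U = ∅, X ∖ U = {μ, ν, ξ, ρ, σ} — both open, so U is clopen.
  U = {ν}, X ∖ U = {μ, ξ, ρ, σ} — both open, so U is clopen.
  U = {μ, ξ, ρ, σ}, X ∖ U = {ν} — both open, so U is clopen.
  U = {μ, ν, ξ, ρ, σ}, X ∖ U = ∅ — both open, so U is clopen.
Nontrivial clopen(s) exist: e.g. {ν}. So (X, τ) is disconnected.
Compute connected components by grouping points that agree on all clopens:
  component: {ν}
  component: {μ, ξ, ρ, σ}


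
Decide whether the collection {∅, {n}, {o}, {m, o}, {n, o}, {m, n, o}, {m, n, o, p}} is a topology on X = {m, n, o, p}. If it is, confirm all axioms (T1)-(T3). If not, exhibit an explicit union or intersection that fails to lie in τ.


τ IS a topology on X.

Axiom (T1): ∅ ∈ τ? Yes; X ∈ τ? Yes.
Axiom (T2/T3): check pairwise unions and intersections of members of τ.
All pairwise intersections and unions checked — each lies in τ. Therefore τ satisfies (T1), (T2), (T3): it IS a topology on X.


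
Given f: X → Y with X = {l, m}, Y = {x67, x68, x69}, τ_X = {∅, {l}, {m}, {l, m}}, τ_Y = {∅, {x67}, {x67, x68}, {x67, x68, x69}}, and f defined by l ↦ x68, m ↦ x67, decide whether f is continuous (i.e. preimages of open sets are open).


f IS continuous.

Compute f^{-1}(U) for each U ∈ τ_Y:
  U = ∅: f^{-1}(U) = ∅ ∈ τ_X ✓.
  U = {x67}: f^{-1}(U) = {m} ∈ τ_X ✓.
  U = {x67, x68}: f^{-1}(U) = {l, m} ∈ τ_X ✓.
  U = {x67, x68, x69}: f^{-1}(U) = {l, m} ∈ τ_X ✓.
Every preimage lies in τ_X, so f IS continuous.


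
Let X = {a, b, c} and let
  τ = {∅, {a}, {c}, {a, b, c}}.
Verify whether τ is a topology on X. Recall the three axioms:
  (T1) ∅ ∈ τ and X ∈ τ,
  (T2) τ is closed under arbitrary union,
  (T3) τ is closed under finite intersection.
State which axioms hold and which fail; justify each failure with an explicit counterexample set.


τ is NOT a topology on X.

Axiom (T1): ∅ ∈ τ? Yes; X ∈ τ? Yes.
Axiom (T2/T3): check pairwise unions and intersections of members of τ.
Counterexample for (T2): {a} ∪ {c} = {a, c} ∉ τ. Therefore τ is NOT a topology.


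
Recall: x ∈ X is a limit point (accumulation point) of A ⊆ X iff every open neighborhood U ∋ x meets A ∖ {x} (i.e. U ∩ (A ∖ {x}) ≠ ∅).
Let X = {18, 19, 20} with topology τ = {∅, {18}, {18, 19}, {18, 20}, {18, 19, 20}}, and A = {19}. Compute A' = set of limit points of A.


A' = ∅

For each x ∈ X, list the open sets U ∈ τ with x ∈ U, then check whether U ∩ (A ∖ {x}) ≠ ∅ for every such U.
  x = 18: open {18} ∋ x has {18} ∩ (A ∖ {18}) = ∅, so x is NOT a limit point.
  x = 19: open {18, 19} ∋ x has {18, 19} ∩ (A ∖ {19}) = ∅, so x is NOT a limit point.
  x = 20: open {18, 20} ∋ x has {18, 20} ∩ (A ∖ {20}) = ∅, so x is NOT a limit point.
Collecting: A' = ∅.


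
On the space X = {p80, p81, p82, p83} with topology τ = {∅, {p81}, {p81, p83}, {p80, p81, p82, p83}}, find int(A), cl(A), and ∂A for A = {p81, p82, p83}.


int(A) = {p81, p83}, cl(A) = {p80, p81, p82, p83}, ∂A = {p80, p82}.

Closed sets in (X, τ) are complements of opens:
  closed(X, τ) = {∅, {p80, p82}, {p80, p82, p83}, {p80, p81, p82, p83}}.
int(A) = ⋃ {U ∈ τ : U ⊆ A}. Opens contained in A: ∅, {p81}, {p81, p83}.
Taking the union of these: int(A) = {p81, p83}.
cl(A) = ⋂ {C closed : A ⊆ C}. Closed sets containing A: {p80, p81, p82, p83}.
Intersecting these: cl(A) = {p80, p81, p82, p83}.
∂A = cl(A) ∖ int(A) = {p80, p81, p82, p83} ∖ {p81, p83} = {p80, p82}.


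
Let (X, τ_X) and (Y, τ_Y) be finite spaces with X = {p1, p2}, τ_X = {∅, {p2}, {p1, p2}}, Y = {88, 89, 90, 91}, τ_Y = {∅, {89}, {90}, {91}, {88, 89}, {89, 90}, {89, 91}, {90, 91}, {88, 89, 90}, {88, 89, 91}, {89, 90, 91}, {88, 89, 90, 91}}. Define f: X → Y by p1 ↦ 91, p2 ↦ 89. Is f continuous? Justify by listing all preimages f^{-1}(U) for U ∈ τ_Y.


f is NOT continuous.

Compute f^{-1}(U) for each U ∈ τ_Y:
  U = ∅: f^{-1}(U) = ∅ ∈ τ_X ✓.
  U = {89}: f^{-1}(U) = {p2} ∈ τ_X ✓.
  U = {90}: f^{-1}(U) = ∅ ∈ τ_X ✓.
  U = {91}: f^{-1}(U) = {p1} ∉ τ_X ✗.
  U = {88, 89}: f^{-1}(U) = {p2} ∈ τ_X ✓.
  U = {89, 90}: f^{-1}(U) = {p2} ∈ τ_X ✓.
  U = {89, 91}: f^{-1}(U) = {p1, p2} ∈ τ_X ✓.
  U = {90, 91}: f^{-1}(U) = {p1} ∉ τ_X ✗.
  U = {88, 89, 90}: f^{-1}(U) = {p2} ∈ τ_X ✓.
  U = {88, 89, 91}: f^{-1}(U) = {p1, p2} ∈ τ_X ✓.
  U = {89, 90, 91}: f^{-1}(U) = {p1, p2} ∈ τ_X ✓.
  U = {88, 89, 90, 91}: f^{-1}(U) = {p1, p2} ∈ τ_X ✓.
Found U = {91} with f^{-1}(U) = {p1} not in τ_X. Therefore f is NOT continuous.


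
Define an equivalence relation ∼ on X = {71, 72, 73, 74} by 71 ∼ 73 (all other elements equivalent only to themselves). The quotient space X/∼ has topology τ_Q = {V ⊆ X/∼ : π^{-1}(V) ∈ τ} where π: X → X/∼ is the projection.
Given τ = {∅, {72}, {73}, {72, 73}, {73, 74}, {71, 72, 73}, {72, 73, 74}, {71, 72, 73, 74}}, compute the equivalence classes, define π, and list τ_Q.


X/∼ = {[71=73], [72], [74]}; |τ_Q| = 4.

Equivalence classes: [71=73], [72], [74].
Quotient map π: X → X/∼ sends 71 ↦ [71=73], 72 ↦ [72], 73 ↦ [71=73], 74 ↦ [74].
For each subset V ⊆ X/∼, compute π^{-1}(V) ⊆ X and check whether π^{-1}(V) ∈ τ. V is open in τ_Q iff π^{-1}(V) ∈ τ.
  V = {}: π^{-1}(V) = ∅ ∈ τ ✓.
  V = {[71=73]}: π^{-1}(V) = {71, 73} ∉ τ ✗.
  V = {[72]}: π^{-1}(V) = {72} ∈ τ ✓.
  V = {[71=73], [72]}: π^{-1}(V) = {71, 72, 73} ∈ τ ✓.
  V = {[74]}: π^{-1}(V) = {74} ∉ τ ✗.
  V = {[71=73], [74]}: π^{-1}(V) = {71, 73, 74} ∉ τ ✗.
  V = {[72], [74]}: π^{-1}(V) = {72, 74} ∉ τ ✗.
  V = {[71=73], [72], [74]}: π^{-1}(V) = {71, 72, 73, 74} ∈ τ ✓.
Open sets in the quotient: τ_Q = {{}, {[72]}, {[71=73], [72]}, {[71=73], [72], [74]}} (4 elements).


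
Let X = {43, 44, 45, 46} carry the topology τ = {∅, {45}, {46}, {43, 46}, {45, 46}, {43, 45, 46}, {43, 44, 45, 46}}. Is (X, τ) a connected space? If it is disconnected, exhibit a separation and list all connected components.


(X, τ) is connected.

Find clopen sets (U ∈ τ with X ∖ U ∈ τ):
  U = ∅, X ∖ U = {43, 44, 45, 46} — both open, so U is clopen.
  U = {43, 44, 45, 46}, X ∖ U = ∅ — both open, so U is clopen.
Only trivial clopens (∅ and X) exist, so (X, τ) is connected.
Compute connected components by grouping points that agree on all clopens:
  component: {43, 44, 45, 46}


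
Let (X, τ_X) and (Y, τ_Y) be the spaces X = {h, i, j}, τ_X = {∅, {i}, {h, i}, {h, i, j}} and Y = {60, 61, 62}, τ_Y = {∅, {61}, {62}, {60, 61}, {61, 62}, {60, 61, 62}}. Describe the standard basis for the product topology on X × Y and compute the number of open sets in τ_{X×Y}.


Basis B = {∅ × ∅, {i} × {61}, {i} × {62}, {h, i} × {61}, {h, i} × {62}, {i} × {60, 61}, {i} × {61, 62}, {h, i, j} × {61}, {h, i, j} × {62}, {i} × {60, 61, 62}, {h, i} × {60, 61}, {h, i} × {61, 62}, {h, i} × {60, 61, 62}, {h, i, j} × {60, 61}, {h, i, j} × {61, 62}, {h, i, j} × {60, 61, 62}}; |τ_{X×Y}| = 40.

Enumerate products U × V with U ∈ τ_X, V ∈ τ_Y (deduplicated):
  ∅ × ∅ = {} (∅)
  {i} × {61} = {(i,61)}
  {i} × {62} = {(i,62)}
  {h, i} × {61} = {(h,61), (i,61)}
  {h, i} × {62} = {(h,62), (i,62)}
  {i} × {60, 61} = {(i,60), (i,61)}
  {i} × {61, 62} = {(i,61), (i,62)}
  {h, i, j} × {61} = {(h,61), (i,61), (j,61)}
  {h, i, j} × {62} = {(h,62), (i,62), (j,62)}
  {i} × {60, 61, 62} = {(i,60), (i,61), (i,62)}
  {h, i} × {60, 61} = {(h,60), (h,61), (i,60), (i,61)}
  {h, i} × {61, 62} = {(h,61), (h,62), (i,61), (i,62)}
  {h, i} × {60, 61, 62} = {(h,60), (h,61), (h,62), (i,60), (i,61), (i,62)}
  {h, i, j} × {60, 61} = {(h,60), (h,61), (i,60), (i,61), (j,60), (j,61)}
  {h, i, j} × {61, 62} = {(h,61), (h,62), (i,61), (i,62), (j,61), (j,62)}
  {h, i, j} × {60, 61, 62} = {(h,60), (h,61), (h,62), (i,60), (i,61), (i,62), (j,60), (j,61), (j,62)}
These 16 distinct sets form the basis B.
Close under arbitrary unions to get τ_{X×Y}; counting gives |τ_{X×Y}| = 40.


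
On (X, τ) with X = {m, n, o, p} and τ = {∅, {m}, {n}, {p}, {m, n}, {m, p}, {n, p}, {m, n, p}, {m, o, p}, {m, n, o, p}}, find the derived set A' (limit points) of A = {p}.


A' = {o}

For each x ∈ X, list the open sets U ∈ τ with x ∈ U, then check whether U ∩ (A ∖ {x}) ≠ ∅ for every such U.
  x = m: open {m} ∋ x has {m} ∩ (A ∖ {m}) = ∅, so x is NOT a limit point.
  x = n: open {n} ∋ x has {n} ∩ (A ∖ {n}) = ∅, so x is NOT a limit point.
  x = o: opens ∋ x are {m, o, p}, {m, n, o, p}; each meets A ∖ {o}, so x IS a limit point.
  x = p: open {p} ∋ x has {p} ∩ (A ∖ {p}) = ∅, so x is NOT a limit point.
Collecting: A' = {o}.


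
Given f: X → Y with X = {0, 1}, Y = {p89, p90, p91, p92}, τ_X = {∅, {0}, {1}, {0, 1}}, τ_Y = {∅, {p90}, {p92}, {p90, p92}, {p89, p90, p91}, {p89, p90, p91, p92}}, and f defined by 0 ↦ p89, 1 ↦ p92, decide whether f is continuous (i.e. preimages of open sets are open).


f IS continuous.

Compute f^{-1}(U) for each U ∈ τ_Y:
  U = ∅: f^{-1}(U) = ∅ ∈ τ_X ✓.
  U = {p90}: f^{-1}(U) = ∅ ∈ τ_X ✓.
  U = {p92}: f^{-1}(U) = {1} ∈ τ_X ✓.
  U = {p90, p92}: f^{-1}(U) = {1} ∈ τ_X ✓.
  U = {p89, p90, p91}: f^{-1}(U) = {0} ∈ τ_X ✓.
  U = {p89, p90, p91, p92}: f^{-1}(U) = {0, 1} ∈ τ_X ✓.
Every preimage lies in τ_X, so f IS continuous.


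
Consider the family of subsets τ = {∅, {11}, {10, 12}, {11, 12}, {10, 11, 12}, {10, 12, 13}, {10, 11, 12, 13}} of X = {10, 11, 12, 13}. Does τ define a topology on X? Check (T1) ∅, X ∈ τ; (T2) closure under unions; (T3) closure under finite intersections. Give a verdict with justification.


τ is NOT a topology on X.

Axiom (T1): ∅ ∈ τ? Yes; X ∈ τ? Yes.
Axiom (T2/T3): check pairwise unions and intersections of members of τ.
Counterexample for (T3): {10, 12} ∩ {11, 12} = {12} ∉ τ. Therefore τ is NOT a topology.


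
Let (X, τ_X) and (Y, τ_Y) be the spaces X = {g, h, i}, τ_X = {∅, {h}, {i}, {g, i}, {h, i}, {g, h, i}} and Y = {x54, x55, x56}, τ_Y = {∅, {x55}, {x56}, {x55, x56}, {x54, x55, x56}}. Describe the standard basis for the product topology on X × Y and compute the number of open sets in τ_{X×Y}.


Basis B = {∅ × ∅, {h} × {x55}, {h} × {x56}, {i} × {x55}, {i} × {x56}, {g, i} × {x55}, {g, i} × {x56}, {h} × {x55, x56}, {h, i} × {x55}, {h, i} × {x56}, {i} × {x55, x56}, {g, h, i} × {x55}, {g, h, i} × {x56}, {h} × {x54, x55, x56}, {i} × {x54, x55, x56}, {g, i} × {x55, x56}, {h, i} × {x55, x56}, {g, i} × {x54, x55, x56}, {g, h, i} × {x55, x56}, {h, i} × {x54, x55, x56}, {g, h, i} × {x54, x55, x56}}; |τ_{X×Y}| = 70.

Enumerate products U × V with U ∈ τ_X, V ∈ τ_Y (deduplicated):
  ∅ × ∅ = {} (∅)
  {h} × {x55} = {(h,x55)}
  {h} × {x56} = {(h,x56)}
  {i} × {x55} = {(i,x55)}
  {i} × {x56} = {(i,x56)}
  {g, i} × {x55} = {(g,x55), (i,x55)}
  {g, i} × {x56} = {(g,x56), (i,x56)}
  {h} × {x55, x56} = {(h,x55), (h,x56)}
  {h, i} × {x55} = {(h,x55), (i,x55)}
  {h, i} × {x56} = {(h,x56), (i,x56)}
  {i} × {x55, x56} = {(i,x55), (i,x56)}
  {g, h, i} × {x55} = {(g,x55), (h,x55), (i,x55)}
  {g, h, i} × {x56} = {(g,x56), (h,x56), (i,x56)}
  {h} × {x54, x55, x56} = {(h,x54), (h,x55), (h,x56)}
  {i} × {x54, x55, x56} = {(i,x54), (i,x55), (i,x56)}
  {g, i} × {x55, x56} = {(g,x55), (g,x56), (i,x55), (i,x56)}
  {h, i} × {x55, x56} = {(h,x55), (h,x56), (i,x55), (i,x56)}
  {g, i} × {x54, x55, x56} = {(g,x54), (g,x55), (g,x56), (i,x54), (i,x55), (i,x56)}
  {g, h, i} × {x55, x56} = {(g,x55), (g,x56), (h,x55), (h,x56), (i,x55), (i,x56)}
  {h, i} × {x54, x55, x56} = {(h,x54), (h,x55), (h,x56), (i,x54), (i,x55), (i,x56)}
  {g, h, i} × {x54, x55, x56} = {(g,x54), (g,x55), (g,x56), (h,x54), (h,x55), (h,x56), (i,x54), (i,x55), (i,x56)}
These 21 distinct sets form the basis B.
Close under arbitrary unions to get τ_{X×Y}; counting gives |τ_{X×Y}| = 70.


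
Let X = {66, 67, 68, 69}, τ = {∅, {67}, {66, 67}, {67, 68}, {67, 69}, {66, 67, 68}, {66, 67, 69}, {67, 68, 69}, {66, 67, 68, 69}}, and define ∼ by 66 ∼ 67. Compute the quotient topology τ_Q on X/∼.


X/∼ = {[66=67], [68], [69]}; |τ_Q| = 5.

Equivalence classes: [66=67], [68], [69].
Quotient map π: X → X/∼ sends 66 ↦ [66=67], 67 ↦ [66=67], 68 ↦ [68], 69 ↦ [69].
For each subset V ⊆ X/∼, compute π^{-1}(V) ⊆ X and check whether π^{-1}(V) ∈ τ. V is open in τ_Q iff π^{-1}(V) ∈ τ.
  V = {}: π^{-1}(V) = ∅ ∈ τ ✓.
  V = {[66=67]}: π^{-1}(V) = {66, 67} ∈ τ ✓.
  V = {[68]}: π^{-1}(V) = {68} ∉ τ ✗.
  V = {[66=67], [68]}: π^{-1}(V) = {66, 67, 68} ∈ τ ✓.
  V = {[69]}: π^{-1}(V) = {69} ∉ τ ✗.
  V = {[66=67], [69]}: π^{-1}(V) = {66, 67, 69} ∈ τ ✓.
  V = {[68], [69]}: π^{-1}(V) = {68, 69} ∉ τ ✗.
  V = {[66=67], [68], [69]}: π^{-1}(V) = {66, 67, 68, 69} ∈ τ ✓.
Open sets in the quotient: τ_Q = {{}, {[66=67]}, {[66=67], [68]}, {[66=67], [69]}, {[66=67], [68], [69]}} (5 elements).


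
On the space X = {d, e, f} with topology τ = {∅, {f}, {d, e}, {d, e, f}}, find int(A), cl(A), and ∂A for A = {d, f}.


int(A) = {f}, cl(A) = {d, e, f}, ∂A = {d, e}.

Closed sets in (X, τ) are complements of opens:
  closed(X, τ) = {∅, {f}, {d, e}, {d, e, f}}.
int(A) = ⋃ {U ∈ τ : U ⊆ A}. Opens contained in A: ∅, {f}.
Taking the union of these: int(A) = {f}.
cl(A) = ⋂ {C closed : A ⊆ C}. Closed sets containing A: {d, e, f}.
Intersecting these: cl(A) = {d, e, f}.
∂A = cl(A) ∖ int(A) = {d, e, f} ∖ {f} = {d, e}.


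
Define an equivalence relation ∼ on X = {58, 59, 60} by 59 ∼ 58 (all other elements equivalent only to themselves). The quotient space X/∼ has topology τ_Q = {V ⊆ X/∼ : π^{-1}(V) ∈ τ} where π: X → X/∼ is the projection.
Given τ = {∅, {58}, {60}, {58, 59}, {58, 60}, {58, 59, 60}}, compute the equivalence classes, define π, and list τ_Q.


X/∼ = {[58=59], [60]}; |τ_Q| = 4.

Equivalence classes: [58=59], [60].
Quotient map π: X → X/∼ sends 58 ↦ [58=59], 59 ↦ [58=59], 60 ↦ [60].
For each subset V ⊆ X/∼, compute π^{-1}(V) ⊆ X and check whether π^{-1}(V) ∈ τ. V is open in τ_Q iff π^{-1}(V) ∈ τ.
  V = {}: π^{-1}(V) = ∅ ∈ τ ✓.
  V = {[58=59]}: π^{-1}(V) = {58, 59} ∈ τ ✓.
  V = {[60]}: π^{-1}(V) = {60} ∈ τ ✓.
  V = {[58=59], [60]}: π^{-1}(V) = {58, 59, 60} ∈ τ ✓.
Open sets in the quotient: τ_Q = {{}, {[58=59]}, {[60]}, {[58=59], [60]}} (4 elements).


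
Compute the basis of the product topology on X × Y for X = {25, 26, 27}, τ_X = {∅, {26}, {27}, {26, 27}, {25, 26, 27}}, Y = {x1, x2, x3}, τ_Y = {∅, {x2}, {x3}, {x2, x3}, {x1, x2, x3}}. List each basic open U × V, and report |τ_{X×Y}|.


Basis B = {∅ × ∅, {26} × {x2}, {26} × {x3}, {27} × {x2}, {27} × {x3}, {26} × {x2, x3}, {26, 27} × {x2}, {26, 27} × {x3}, {27} × {x2, x3}, {25, 26, 27} × {x2}, {25, 26, 27} × {x3}, {26} × {x1, x2, x3}, {27} × {x1, x2, x3}, {26, 27} × {x2, x3}, {25, 26, 27} × {x2, x3}, {26, 27} × {x1, x2, x3}, {25, 26, 27} × {x1, x2, x3}}; |τ_{X×Y}| = 48.

Enumerate products U × V with U ∈ τ_X, V ∈ τ_Y (deduplicated):
  ∅ × ∅ = {} (∅)
  {26} × {x2} = {(26,x2)}
  {26} × {x3} = {(26,x3)}
  {27} × {x2} = {(27,x2)}
  {27} × {x3} = {(27,x3)}
  {26} × {x2, x3} = {(26,x2), (26,x3)}
  {26, 27} × {x2} = {(26,x2), (27,x2)}
  {26, 27} × {x3} = {(26,x3), (27,x3)}
  {27} × {x2, x3} = {(27,x2), (27,x3)}
  {25, 26, 27} × {x2} = {(25,x2), (26,x2), (27,x2)}
  {25, 26, 27} × {x3} = {(25,x3), (26,x3), (27,x3)}
  {26} × {x1, x2, x3} = {(26,x1), (26,x2), (26,x3)}
  {27} × {x1, x2, x3} = {(27,x1), (27,x2), (27,x3)}
  {26, 27} × {x2, x3} = {(26,x2), (26,x3), (27,x2), (27,x3)}
  {25, 26, 27} × {x2, x3} = {(25,x2), (25,x3), (26,x2), (26,x3), (27,x2), (27,x3)}
  {26, 27} × {x1, x2, x3} = {(26,x1), (26,x2), (26,x3), (27,x1), (27,x2), (27,x3)}
  {25, 26, 27} × {x1, x2, x3} = {(25,x1), (25,x2), (25,x3), (26,x1), (26,x2), (26,x3), (27,x1), (27,x2), (27,x3)}
These 17 distinct sets form the basis B.
Close under arbitrary unions to get τ_{X×Y}; counting gives |τ_{X×Y}| = 48.


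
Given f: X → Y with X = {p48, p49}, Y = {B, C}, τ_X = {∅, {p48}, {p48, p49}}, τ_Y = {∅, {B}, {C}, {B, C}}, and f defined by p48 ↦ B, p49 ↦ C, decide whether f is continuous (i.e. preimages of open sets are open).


f is NOT continuous.

Compute f^{-1}(U) for each U ∈ τ_Y:
  U = ∅: f^{-1}(U) = ∅ ∈ τ_X ✓.
  U = {B}: f^{-1}(U) = {p48} ∈ τ_X ✓.
  U = {C}: f^{-1}(U) = {p49} ∉ τ_X ✗.
  U = {B, C}: f^{-1}(U) = {p48, p49} ∈ τ_X ✓.
Found U = {C} with f^{-1}(U) = {p49} not in τ_X. Therefore f is NOT continuous.


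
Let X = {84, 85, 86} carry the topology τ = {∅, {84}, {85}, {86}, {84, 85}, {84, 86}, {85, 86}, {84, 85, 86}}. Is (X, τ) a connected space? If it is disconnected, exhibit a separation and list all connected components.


(X, τ) is disconnected; components = [{84}, {85}, {86}].

Find clopen sets (U ∈ τ with X ∖ U ∈ τ):
  U = ∅, X ∖ U = {84, 85, 86} — both open, so U is clopen.
  U = {84}, X ∖ U = {85, 86} — both open, so U is clopen.
  U = {85}, X ∖ U = {84, 86} — both open, so U is clopen.
  U = {86}, X ∖ U = {84, 85} — both open, so U is clopen.
  U = {84, 85}, X ∖ U = {86} — both open, so U is clopen.
  U = {84, 86}, X ∖ U = {85} — both open, so U is clopen.
  U = {85, 86}, X ∖ U = {84} — both open, so U is clopen.
  U = {84, 85, 86}, X ∖ U = ∅ — both open, so U is clopen.
Nontrivial clopen(s) exist: e.g. {86}. So (X, τ) is disconnected.
Compute connected components by grouping points that agree on all clopens:
  component: {84}
  component: {85}
  component: {86}


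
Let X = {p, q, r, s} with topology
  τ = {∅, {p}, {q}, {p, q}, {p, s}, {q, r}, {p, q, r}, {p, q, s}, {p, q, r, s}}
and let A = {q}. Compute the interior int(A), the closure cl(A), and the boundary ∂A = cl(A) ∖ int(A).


int(A) = {q}, cl(A) = {q, r}, ∂A = {r}.

Closed sets in (X, τ) are complements of opens:
  closed(X, τ) = {∅, {r}, {s}, {p, s}, {q, r}, {r, s}, {p, r, s}, {q, r, s}, {p, q, r, s}}.
int(A) = ⋃ {U ∈ τ : U ⊆ A}. Opens contained in A: ∅, {q}.
Taking the union of these: int(A) = {q}.
cl(A) = ⋂ {C closed : A ⊆ C}. Closed sets containing A: {q, r}, {q, r, s}, {p, q, r, s}.
Intersecting these: cl(A) = {q, r}.
∂A = cl(A) ∖ int(A) = {q, r} ∖ {q} = {r}.


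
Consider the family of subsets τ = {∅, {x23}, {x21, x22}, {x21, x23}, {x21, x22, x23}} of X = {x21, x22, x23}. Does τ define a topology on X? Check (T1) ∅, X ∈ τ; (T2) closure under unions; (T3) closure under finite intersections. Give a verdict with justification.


τ is NOT a topology on X.

Axiom (T1): ∅ ∈ τ? Yes; X ∈ τ? Yes.
Axiom (T2/T3): check pairwise unions and intersections of members of τ.
Counterexample for (T3): {x21, x22} ∩ {x21, x23} = {x21} ∉ τ. Therefore τ is NOT a topology.


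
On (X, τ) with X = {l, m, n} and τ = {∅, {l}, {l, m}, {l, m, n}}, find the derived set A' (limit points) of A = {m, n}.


A' = {n}

For each x ∈ X, list the open sets U ∈ τ with x ∈ U, then check whether U ∩ (A ∖ {x}) ≠ ∅ for every such U.
  x = l: open {l} ∋ x has {l} ∩ (A ∖ {l}) = ∅, so x is NOT a limit point.
  x = m: open {l, m} ∋ x has {l, m} ∩ (A ∖ {m}) = ∅, so x is NOT a limit point.
  x = n: opens ∋ x are {l, m, n}; each meets A ∖ {n}, so x IS a limit point.
Collecting: A' = {n}.


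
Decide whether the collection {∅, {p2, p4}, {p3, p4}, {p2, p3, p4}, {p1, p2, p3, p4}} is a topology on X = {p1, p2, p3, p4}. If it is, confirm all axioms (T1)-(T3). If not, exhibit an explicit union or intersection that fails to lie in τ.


τ is NOT a topology on X.

Axiom (T1): ∅ ∈ τ? Yes; X ∈ τ? Yes.
Axiom (T2/T3): check pairwise unions and intersections of members of τ.
Counterexample for (T3): {p2, p4} ∩ {p3, p4} = {p4} ∉ τ. Therefore τ is NOT a topology.


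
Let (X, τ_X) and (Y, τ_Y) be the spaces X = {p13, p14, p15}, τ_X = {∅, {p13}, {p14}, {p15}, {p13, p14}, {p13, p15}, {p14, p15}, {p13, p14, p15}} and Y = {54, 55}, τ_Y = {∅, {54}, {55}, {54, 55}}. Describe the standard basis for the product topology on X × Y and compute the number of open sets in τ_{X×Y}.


Basis B = {∅ × ∅, {p13} × {54}, {p13} × {55}, {p14} × {54}, {p14} × {55}, {p15} × {54}, {p15} × {55}, {p13} × {54, 55}, {p13, p14} × {54}, {p13, p15} × {54}, {p13, p14} × {55}, {p13, p15} × {55}, {p14} × {54, 55}, {p14, p15} × {54}, {p14, p15} × {55}, {p15} × {54, 55}, {p13, p14, p15} × {54}, {p13, p14, p15} × {55}, {p13, p14} × {54, 55}, {p13, p15} × {54, 55}, {p14, p15} × {54, 55}, {p13, p14, p15} × {54, 55}}; |τ_{X×Y}| = 64.

Enumerate products U × V with U ∈ τ_X, V ∈ τ_Y (deduplicated):
  ∅ × ∅ = {} (∅)
  {p13} × {54} = {(p13,54)}
  {p13} × {55} = {(p13,55)}
  {p14} × {54} = {(p14,54)}
  {p14} × {55} = {(p14,55)}
  {p15} × {54} = {(p15,54)}
  {p15} × {55} = {(p15,55)}
  {p13} × {54, 55} = {(p13,54), (p13,55)}
  {p13, p14} × {54} = {(p13,54), (p14,54)}
  {p13, p15} × {54} = {(p13,54), (p15,54)}
  {p13, p14} × {55} = {(p13,55), (p14,55)}
  {p13, p15} × {55} = {(p13,55), (p15,55)}
  {p14} × {54, 55} = {(p14,54), (p14,55)}
  {p14, p15} × {54} = {(p14,54), (p15,54)}
  {p14, p15} × {55} = {(p14,55), (p15,55)}
  {p15} × {54, 55} = {(p15,54), (p15,55)}
  {p13, p14, p15} × {54} = {(p13,54), (p14,54), (p15,54)}
  {p13, p14, p15} × {55} = {(p13,55), (p14,55), (p15,55)}
  {p13, p14} × {54, 55} = {(p13,54), (p13,55), (p14,54), (p14,55)}
  {p13, p15} × {54, 55} = {(p13,54), (p13,55), (p15,54), (p15,55)}
  {p14, p15} × {54, 55} = {(p14,54), (p14,55), (p15,54), (p15,55)}
  {p13, p14, p15} × {54, 55} = {(p13,54), (p13,55), (p14,54), (p14,55), (p15,54), (p15,55)}
These 22 distinct sets form the basis B.
Close under arbitrary unions to get τ_{X×Y}; counting gives |τ_{X×Y}| = 64.


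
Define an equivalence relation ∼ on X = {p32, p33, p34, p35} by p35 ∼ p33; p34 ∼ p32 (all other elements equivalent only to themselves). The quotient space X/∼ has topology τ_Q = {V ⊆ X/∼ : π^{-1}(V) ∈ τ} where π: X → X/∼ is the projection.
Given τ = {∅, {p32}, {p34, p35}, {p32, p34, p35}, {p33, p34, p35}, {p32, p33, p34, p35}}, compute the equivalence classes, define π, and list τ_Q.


X/∼ = {[p32=p34], [p33=p35]}; |τ_Q| = 2.

Equivalence classes: [p32=p34], [p33=p35].
Quotient map π: X → X/∼ sends p32 ↦ [p32=p34], p33 ↦ [p33=p35], p34 ↦ [p32=p34], p35 ↦ [p33=p35].
For each subset V ⊆ X/∼, compute π^{-1}(V) ⊆ X and check whether π^{-1}(V) ∈ τ. V is open in τ_Q iff π^{-1}(V) ∈ τ.
  V = {}: π^{-1}(V) = ∅ ∈ τ ✓.
  V = {[p32=p34]}: π^{-1}(V) = {p32, p34} ∉ τ ✗.
  V = {[p33=p35]}: π^{-1}(V) = {p33, p35} ∉ τ ✗.
  V = {[p32=p34], [p33=p35]}: π^{-1}(V) = {p32, p33, p34, p35} ∈ τ ✓.
Open sets in the quotient: τ_Q = {{}, {[p32=p34], [p33=p35]}} (2 elements).


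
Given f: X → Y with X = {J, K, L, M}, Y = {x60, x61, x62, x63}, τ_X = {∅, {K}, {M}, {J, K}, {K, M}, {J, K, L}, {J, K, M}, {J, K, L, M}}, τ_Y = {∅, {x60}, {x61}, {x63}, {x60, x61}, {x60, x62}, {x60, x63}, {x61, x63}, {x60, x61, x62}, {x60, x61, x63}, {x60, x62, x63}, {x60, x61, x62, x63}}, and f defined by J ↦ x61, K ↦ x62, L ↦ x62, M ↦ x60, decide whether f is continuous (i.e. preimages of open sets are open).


f is NOT continuous.

Compute f^{-1}(U) for each U ∈ τ_Y:
  U = ∅: f^{-1}(U) = ∅ ∈ τ_X ✓.
  U = {x60}: f^{-1}(U) = {M} ∈ τ_X ✓.
  U = {x61}: f^{-1}(U) = {J} ∉ τ_X ✗.
  U = {x63}: f^{-1}(U) = ∅ ∈ τ_X ✓.
  U = {x60, x61}: f^{-1}(U) = {J, M} ∉ τ_X ✗.
  U = {x60, x62}: f^{-1}(U) = {K, L, M} ∉ τ_X ✗.
  U = {x60, x63}: f^{-1}(U) = {M} ∈ τ_X ✓.
  U = {x61, x63}: f^{-1}(U) = {J} ∉ τ_X ✗.
  U = {x60, x61, x62}: f^{-1}(U) = {J, K, L, M} ∈ τ_X ✓.
  U = {x60, x61, x63}: f^{-1}(U) = {J, M} ∉ τ_X ✗.
  U = {x60, x62, x63}: f^{-1}(U) = {K, L, M} ∉ τ_X ✗.
  U = {x60, x61, x62, x63}: f^{-1}(U) = {J, K, L, M} ∈ τ_X ✓.
Found U = {x61} with f^{-1}(U) = {J} not in τ_X. Therefore f is NOT continuous.


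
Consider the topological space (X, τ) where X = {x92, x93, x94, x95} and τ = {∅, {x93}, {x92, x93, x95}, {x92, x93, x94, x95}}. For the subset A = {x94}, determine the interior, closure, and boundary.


int(A) = ∅, cl(A) = {x94}, ∂A = {x94}.

Closed sets in (X, τ) are complements of opens:
  closed(X, τ) = {∅, {x94}, {x92, x94, x95}, {x92, x93, x94, x95}}.
int(A) = ⋃ {U ∈ τ : U ⊆ A}. Opens contained in A: ∅.
Taking the union of these: int(A) = ∅.
cl(A) = ⋂ {C closed : A ⊆ C}. Closed sets containing A: {x94}, {x92, x94, x95}, {x92, x93, x94, x95}.
Intersecting these: cl(A) = {x94}.
∂A = cl(A) ∖ int(A) = {x94} ∖ ∅ = {x94}.


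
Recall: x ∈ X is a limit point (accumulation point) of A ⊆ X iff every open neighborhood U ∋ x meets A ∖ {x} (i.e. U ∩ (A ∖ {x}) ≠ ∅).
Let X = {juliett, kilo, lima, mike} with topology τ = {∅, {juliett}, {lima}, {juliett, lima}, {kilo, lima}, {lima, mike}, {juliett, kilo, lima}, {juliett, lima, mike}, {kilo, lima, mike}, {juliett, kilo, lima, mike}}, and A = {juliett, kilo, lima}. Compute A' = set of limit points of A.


A' = {kilo, mike}

For each x ∈ X, list the open sets U ∈ τ with x ∈ U, then check whether U ∩ (A ∖ {x}) ≠ ∅ for every such U.
  x = juliett: open {juliett} ∋ x has {juliett} ∩ (A ∖ {juliett}) = ∅, so x is NOT a limit point.
  x = kilo: opens ∋ x are {kilo, lima}, {juliett, kilo, lima}, {kilo, lima, mike}, {juliett, kilo, lima, mike}; each meets A ∖ {kilo}, so x IS a limit point.
  x = lima: open {lima} ∋ x has {lima} ∩ (A ∖ {lima}) = ∅, so x is NOT a limit point.
  x = mike: opens ∋ x are {lima, mike}, {juliett, lima, mike}, {kilo, lima, mike}, {juliett, kilo, lima, mike}; each meets A ∖ {mike}, so x IS a limit point.
Collecting: A' = {kilo, mike}.


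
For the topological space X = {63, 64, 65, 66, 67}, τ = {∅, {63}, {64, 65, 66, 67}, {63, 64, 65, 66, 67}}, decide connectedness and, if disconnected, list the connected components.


(X, τ) is disconnected; components = [{63}, {64, 65, 66, 67}].

Find clopen sets (U ∈ τ with X ∖ U ∈ τ):
  U = ∅, X ∖ U = {63, 64, 65, 66, 67} — both open, so U is clopen.
  U = {63}, X ∖ U = {64, 65, 66, 67} — both open, so U is clopen.
  U = {64, 65, 66, 67}, X ∖ U = {63} — both open, so U is clopen.
  U = {63, 64, 65, 66, 67}, X ∖ U = ∅ — both open, so U is clopen.
Nontrivial clopen(s) exist: e.g. {64, 65, 66, 67}. So (X, τ) is disconnected.
Compute connected components by grouping points that agree on all clopens:
  component: {63}
  component: {64, 65, 66, 67}


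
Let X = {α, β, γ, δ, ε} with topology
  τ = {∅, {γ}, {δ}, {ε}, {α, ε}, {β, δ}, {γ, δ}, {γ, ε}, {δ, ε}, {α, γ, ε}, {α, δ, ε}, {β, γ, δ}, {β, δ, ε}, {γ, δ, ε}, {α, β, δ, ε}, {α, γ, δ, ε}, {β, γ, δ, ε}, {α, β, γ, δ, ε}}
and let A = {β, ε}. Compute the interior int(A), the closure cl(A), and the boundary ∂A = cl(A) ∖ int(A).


int(A) = {ε}, cl(A) = {α, β, ε}, ∂A = {α, β}.

Closed sets in (X, τ) are complements of opens:
  closed(X, τ) = {∅, {α}, {β}, {γ}, {α, β}, {α, γ}, {α, ε}, {β, γ}, {β, δ}, {α, β, γ}, {α, β, δ}, {α, β, ε}, {α, γ, ε}, {β, γ, δ}, {α, β, γ, δ}, {α, β, γ, ε}, {α, β, δ, ε}, {α, β, γ, δ, ε}}.
int(A) = ⋃ {U ∈ τ : U ⊆ A}. Opens contained in A: ∅, {ε}.
Taking the union of these: int(A) = {ε}.
cl(A) = ⋂ {C closed : A ⊆ C}. Closed sets containing A: {α, β, ε}, {α, β, γ, ε}, {α, β, δ, ε}, {α, β, γ, δ, ε}.
Intersecting these: cl(A) = {α, β, ε}.
∂A = cl(A) ∖ int(A) = {α, β, ε} ∖ {ε} = {α, β}.


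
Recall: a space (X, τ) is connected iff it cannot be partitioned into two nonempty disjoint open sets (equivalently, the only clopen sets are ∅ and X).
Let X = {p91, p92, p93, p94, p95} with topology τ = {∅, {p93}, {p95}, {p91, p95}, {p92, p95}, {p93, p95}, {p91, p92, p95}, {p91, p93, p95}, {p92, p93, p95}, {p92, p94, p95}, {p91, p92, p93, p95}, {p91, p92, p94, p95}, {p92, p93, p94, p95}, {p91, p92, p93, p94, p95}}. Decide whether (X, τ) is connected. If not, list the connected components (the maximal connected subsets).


(X, τ) is disconnected; components = [{p93}, {p91, p92, p94, p95}].

Find clopen sets (U ∈ τ with X ∖ U ∈ τ):
  U = ∅, X ∖ U = {p91, p92, p93, p94, p95} — both open, so U is clopen.
  U = {p93}, X ∖ U = {p91, p92, p94, p95} — both open, so U is clopen.
  U = {p91, p92, p94, p95}, X ∖ U = {p93} — both open, so U is clopen.
  U = {p91, p92, p93, p94, p95}, X ∖ U = ∅ — both open, so U is clopen.
Nontrivial clopen(s) exist: e.g. {p93}. So (X, τ) is disconnected.
Compute connected components by grouping points that agree on all clopens:
  component: {p93}
  component: {p91, p92, p94, p95}


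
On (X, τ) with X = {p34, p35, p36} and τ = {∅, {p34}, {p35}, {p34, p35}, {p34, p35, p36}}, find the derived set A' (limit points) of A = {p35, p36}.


A' = {p36}

For each x ∈ X, list the open sets U ∈ τ with x ∈ U, then check whether U ∩ (A ∖ {x}) ≠ ∅ for every such U.
  x = p34: open {p34} ∋ x has {p34} ∩ (A ∖ {p34}) = ∅, so x is NOT a limit point.
  x = p35: open {p35} ∋ x has {p35} ∩ (A ∖ {p35}) = ∅, so x is NOT a limit point.
  x = p36: opens ∋ x are {p34, p35, p36}; each meets A ∖ {p36}, so x IS a limit point.
Collecting: A' = {p36}.


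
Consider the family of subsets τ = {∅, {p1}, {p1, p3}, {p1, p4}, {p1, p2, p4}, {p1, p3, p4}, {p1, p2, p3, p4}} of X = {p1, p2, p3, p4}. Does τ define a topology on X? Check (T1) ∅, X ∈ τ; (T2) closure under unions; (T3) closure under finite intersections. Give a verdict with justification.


τ IS a topology on X.

Axiom (T1): ∅ ∈ τ? Yes; X ∈ τ? Yes.
Axiom (T2/T3): check pairwise unions and intersections of members of τ.
All pairwise intersections and unions checked — each lies in τ. Therefore τ satisfies (T1), (T2), (T3): it IS a topology on X.


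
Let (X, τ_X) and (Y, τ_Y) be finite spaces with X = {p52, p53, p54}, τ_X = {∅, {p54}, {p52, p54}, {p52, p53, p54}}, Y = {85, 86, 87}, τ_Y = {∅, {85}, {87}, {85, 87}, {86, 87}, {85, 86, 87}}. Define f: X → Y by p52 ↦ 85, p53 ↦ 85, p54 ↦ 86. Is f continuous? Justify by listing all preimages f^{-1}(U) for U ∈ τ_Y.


f is NOT continuous.

Compute f^{-1}(U) for each U ∈ τ_Y:
  U = ∅: f^{-1}(U) = ∅ ∈ τ_X ✓.
  U = {85}: f^{-1}(U) = {p52, p53} ∉ τ_X ✗.
  U = {87}: f^{-1}(U) = ∅ ∈ τ_X ✓.
  U = {85, 87}: f^{-1}(U) = {p52, p53} ∉ τ_X ✗.
  U = {86, 87}: f^{-1}(U) = {p54} ∈ τ_X ✓.
  U = {85, 86, 87}: f^{-1}(U) = {p52, p53, p54} ∈ τ_X ✓.
Found U = {85} with f^{-1}(U) = {p52, p53} not in τ_X. Therefore f is NOT continuous.


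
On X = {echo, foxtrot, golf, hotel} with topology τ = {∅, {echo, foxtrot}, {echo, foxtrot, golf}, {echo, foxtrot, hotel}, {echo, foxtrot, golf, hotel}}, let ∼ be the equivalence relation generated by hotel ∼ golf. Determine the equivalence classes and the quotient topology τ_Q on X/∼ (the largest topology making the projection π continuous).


X/∼ = {[echo], [foxtrot], [golf=hotel]}; |τ_Q| = 3.

Equivalence classes: [echo], [foxtrot], [golf=hotel].
Quotient map π: X → X/∼ sends echo ↦ [echo], foxtrot ↦ [foxtrot], golf ↦ [golf=hotel], hotel ↦ [golf=hotel].
For each subset V ⊆ X/∼, compute π^{-1}(V) ⊆ X and check whether π^{-1}(V) ∈ τ. V is open in τ_Q iff π^{-1}(V) ∈ τ.
  V = {}: π^{-1}(V) = ∅ ∈ τ ✓.
  V = {[echo]}: π^{-1}(V) = {echo} ∉ τ ✗.
  V = {[foxtrot]}: π^{-1}(V) = {foxtrot} ∉ τ ✗.
  V = {[echo], [foxtrot]}: π^{-1}(V) = {echo, foxtrot} ∈ τ ✓.
  V = {[golf=hotel]}: π^{-1}(V) = {golf, hotel} ∉ τ ✗.
  V = {[echo], [golf=hotel]}: π^{-1}(V) = {echo, golf, hotel} ∉ τ ✗.
  V = {[foxtrot], [golf=hotel]}: π^{-1}(V) = {foxtrot, golf, hotel} ∉ τ ✗.
  V = {[echo], [foxtrot], [golf=hotel]}: π^{-1}(V) = {echo, foxtrot, golf, hotel} ∈ τ ✓.
Open sets in the quotient: τ_Q = {{}, {[echo], [foxtrot]}, {[echo], [foxtrot], [golf=hotel]}} (3 elements).


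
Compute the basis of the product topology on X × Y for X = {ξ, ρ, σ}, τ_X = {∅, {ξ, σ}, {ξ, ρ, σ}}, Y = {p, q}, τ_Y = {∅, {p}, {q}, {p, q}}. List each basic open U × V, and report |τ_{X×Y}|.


Basis B = {∅ × ∅, {ξ, σ} × {p}, {ξ, σ} × {q}, {ξ, ρ, σ} × {p}, {ξ, ρ, σ} × {q}, {ξ, σ} × {p, q}, {ξ, ρ, σ} × {p, q}}; |τ_{X×Y}| = 9.

Enumerate products U × V with U ∈ τ_X, V ∈ τ_Y (deduplicated):
  ∅ × ∅ = {} (∅)
  {ξ, σ} × {p} = {(ξ,p), (σ,p)}
  {ξ, σ} × {q} = {(ξ,q), (σ,q)}
  {ξ, ρ, σ} × {p} = {(ξ,p), (ρ,p), (σ,p)}
  {ξ, ρ, σ} × {q} = {(ξ,q), (ρ,q), (σ,q)}
  {ξ, σ} × {p, q} = {(ξ,p), (ξ,q), (σ,p), (σ,q)}
  {ξ, ρ, σ} × {p, q} = {(ξ,p), (ξ,q), (ρ,p), (ρ,q), (σ,p), (σ,q)}
These 7 distinct sets form the basis B.
Close under arbitrary unions to get τ_{X×Y}; counting gives |τ_{X×Y}| = 9.


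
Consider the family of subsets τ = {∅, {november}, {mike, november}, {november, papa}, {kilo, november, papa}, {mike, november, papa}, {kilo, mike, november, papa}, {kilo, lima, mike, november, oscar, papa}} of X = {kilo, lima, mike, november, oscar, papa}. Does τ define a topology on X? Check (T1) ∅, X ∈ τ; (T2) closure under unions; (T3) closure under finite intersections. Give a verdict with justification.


τ IS a topology on X.

Axiom (T1): ∅ ∈ τ? Yes; X ∈ τ? Yes.
Axiom (T2/T3): check pairwise unions and intersections of members of τ.
All pairwise intersections and unions checked — each lies in τ. Therefore τ satisfies (T1), (T2), (T3): it IS a topology on X.
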